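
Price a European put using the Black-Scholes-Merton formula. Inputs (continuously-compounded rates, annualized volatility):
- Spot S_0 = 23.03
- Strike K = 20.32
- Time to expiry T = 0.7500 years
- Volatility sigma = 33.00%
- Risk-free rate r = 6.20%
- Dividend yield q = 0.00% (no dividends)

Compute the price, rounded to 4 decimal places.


d1 = (ln(S/K) + (r - q + 0.5*sigma^2) * T) / (sigma * sqrt(T)) = 0.74366071
d2 = d1 - sigma * sqrt(T) = 0.45787232
exp(-rT) = 0.95456456; exp(-qT) = 1.00000000
P = K * exp(-rT) * N(-d2) - S_0 * exp(-qT) * N(-d1)
N(-d1) = 0.22854088; N(-d2) = 0.32352209
P = 20.3200 * 0.95456456 * 0.32352209 - 23.0300 * 1.00000000 * 0.22854088 = 1.0120

Answer: Price = 1.0120


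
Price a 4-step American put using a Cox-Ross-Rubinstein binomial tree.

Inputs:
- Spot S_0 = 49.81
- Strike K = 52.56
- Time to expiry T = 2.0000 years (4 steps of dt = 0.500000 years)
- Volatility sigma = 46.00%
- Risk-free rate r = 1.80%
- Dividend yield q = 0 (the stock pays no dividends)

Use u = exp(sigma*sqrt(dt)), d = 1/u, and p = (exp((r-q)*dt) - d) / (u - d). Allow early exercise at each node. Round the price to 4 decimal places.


Answer: Price = V(0,0) = 13.3611

Derivation:
dt = T/N = 0.500000
u = exp(sigma*sqrt(dt)) = 1.384403; d = 1/u = 0.722333
p = (exp((r-q)*dt) - d) / (u - d) = 0.433047
Discount per step: exp(-r*dt) = 0.991040
Stock lattice S(k, i) with i counting down-moves:
  k=0: S(0,0) = 49.8100
  k=1: S(1,0) = 68.9571; S(1,1) = 35.9794
  k=2: S(2,0) = 95.4645; S(2,1) = 49.8100; S(2,2) = 25.9891
  k=3: S(3,0) = 132.1613; S(3,1) = 68.9571; S(3,2) = 35.9794; S(3,3) = 18.7728
  k=4: S(4,0) = 182.9645; S(4,1) = 95.4645; S(4,2) = 49.8100; S(4,3) = 25.9891; S(4,4) = 13.5602
Terminal payoffs V(N, i) = max(K - S_T, 0):
  V(4,0) = 0.000000; V(4,1) = 0.000000; V(4,2) = 2.750000; V(4,3) = 26.570892; V(4,4) = 38.999797
Backward induction: V(k, i) = exp(-r*dt) * [p * V(k+1, i) + (1-p) * V(k+1, i+1)]; then take max(V_cont, immediate exercise) for American.
  V(3,0) = exp(-r*dt) * [p*0.000000 + (1-p)*0.000000] = 0.000000; exercise = 0.000000; V(3,0) = max -> 0.000000
  V(3,1) = exp(-r*dt) * [p*0.000000 + (1-p)*2.750000] = 1.545151; exercise = 0.000000; V(3,1) = max -> 1.545151
  V(3,2) = exp(-r*dt) * [p*2.750000 + (1-p)*26.570892] = 16.109679; exercise = 16.580597; V(3,2) = max -> 16.580597
  V(3,3) = exp(-r*dt) * [p*26.570892 + (1-p)*38.999797] = 33.316294; exercise = 33.787211; V(3,3) = max -> 33.787211
  V(2,0) = exp(-r*dt) * [p*0.000000 + (1-p)*1.545151] = 0.868179; exercise = 0.000000; V(2,0) = max -> 0.868179
  V(2,1) = exp(-r*dt) * [p*1.545151 + (1-p)*16.580597] = 9.979319; exercise = 2.750000; V(2,1) = max -> 9.979319
  V(2,2) = exp(-r*dt) * [p*16.580597 + (1-p)*33.787211] = 26.099974; exercise = 26.570892; V(2,2) = max -> 26.570892
  V(1,0) = exp(-r*dt) * [p*0.868179 + (1-p)*9.979319] = 5.979705; exercise = 0.000000; V(1,0) = max -> 5.979705
  V(1,1) = exp(-r*dt) * [p*9.979319 + (1-p)*26.570892] = 19.212266; exercise = 16.580597; V(1,1) = max -> 19.212266
  V(0,0) = exp(-r*dt) * [p*5.979705 + (1-p)*19.212266] = 13.361149; exercise = 2.750000; V(0,0) = max -> 13.361149


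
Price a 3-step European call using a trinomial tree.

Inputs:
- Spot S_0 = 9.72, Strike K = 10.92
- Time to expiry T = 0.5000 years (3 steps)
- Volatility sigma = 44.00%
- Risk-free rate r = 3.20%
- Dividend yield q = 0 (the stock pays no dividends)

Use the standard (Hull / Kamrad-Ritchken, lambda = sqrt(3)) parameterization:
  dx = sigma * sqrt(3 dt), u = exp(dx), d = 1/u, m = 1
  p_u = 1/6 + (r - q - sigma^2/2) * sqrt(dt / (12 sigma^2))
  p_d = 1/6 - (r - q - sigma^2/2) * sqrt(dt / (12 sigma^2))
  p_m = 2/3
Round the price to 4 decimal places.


Answer: Price = V(0,0) = 0.8490

Derivation:
dt = T/N = 0.166667; dx = sigma*sqrt(3*dt) = 0.311127
u = exp(dx) = 1.364963; d = 1/u = 0.732621
p_u = 0.149310, p_m = 0.666667, p_d = 0.184023
Discount per step: exp(-r*dt) = 0.994681
Stock lattice S(k, j) with j the centered position index:
  k=0: S(0,+0) = 9.7200
  k=1: S(1,-1) = 7.1211; S(1,+0) = 9.7200; S(1,+1) = 13.2674
  k=2: S(2,-2) = 5.2170; S(2,-1) = 7.1211; S(2,+0) = 9.7200; S(2,+1) = 13.2674; S(2,+2) = 18.1096
  k=3: S(3,-3) = 3.8221; S(3,-2) = 5.2170; S(3,-1) = 7.1211; S(3,+0) = 9.7200; S(3,+1) = 13.2674; S(3,+2) = 18.1096; S(3,+3) = 24.7189
Terminal payoffs V(N, j) = max(S_T - K, 0):
  V(3,-3) = 0.000000; V(3,-2) = 0.000000; V(3,-1) = 0.000000; V(3,+0) = 0.000000; V(3,+1) = 2.347436; V(3,+2) = 7.189553; V(3,+3) = 13.798861
Backward induction: V(k, j) = exp(-r*dt) * [p_u * V(k+1, j+1) + p_m * V(k+1, j) + p_d * V(k+1, j-1)]
  V(2,-2) = exp(-r*dt) * [p_u*0.000000 + p_m*0.000000 + p_d*0.000000] = 0.000000
  V(2,-1) = exp(-r*dt) * [p_u*0.000000 + p_m*0.000000 + p_d*0.000000] = 0.000000
  V(2,+0) = exp(-r*dt) * [p_u*2.347436 + p_m*0.000000 + p_d*0.000000] = 0.348632
  V(2,+1) = exp(-r*dt) * [p_u*7.189553 + p_m*2.347436 + p_d*0.000000] = 2.624398
  V(2,+2) = exp(-r*dt) * [p_u*13.798861 + p_m*7.189553 + p_d*2.347436] = 7.246579
  V(1,-1) = exp(-r*dt) * [p_u*0.348632 + p_m*0.000000 + p_d*0.000000] = 0.051778
  V(1,+0) = exp(-r*dt) * [p_u*2.624398 + p_m*0.348632 + p_d*0.000000] = 0.620951
  V(1,+1) = exp(-r*dt) * [p_u*7.246579 + p_m*2.624398 + p_d*0.348632] = 2.880342
  V(0,+0) = exp(-r*dt) * [p_u*2.880342 + p_m*0.620951 + p_d*0.051778] = 0.849020


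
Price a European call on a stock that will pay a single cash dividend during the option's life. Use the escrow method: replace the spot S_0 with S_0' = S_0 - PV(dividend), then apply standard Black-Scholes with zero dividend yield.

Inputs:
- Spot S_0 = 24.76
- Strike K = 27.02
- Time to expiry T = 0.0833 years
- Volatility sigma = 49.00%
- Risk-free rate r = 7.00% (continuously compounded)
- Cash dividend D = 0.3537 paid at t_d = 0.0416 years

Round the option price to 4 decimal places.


PV(D) = D * exp(-r * t_d) = 0.3537 * 0.99709224 = 0.35267152
S_0' = S_0 - PV(D) = 24.7600 - 0.35267152 = 24.40732848
d1 = (ln(S_0'/K) + (r + sigma^2/2)*T) / (sigma*sqrt(T)) = -0.60713620
d2 = d1 - sigma*sqrt(T) = -0.74855872
exp(-rT) = 0.99418597
N(d1) = 0.27188026; N(d2) = 0.22706161
C = S_0' * N(d1) - K * exp(-rT) * N(d2) = 24.40732848 * 0.27188026 - 27.0200 * 0.99418597 * 0.22706161 = 0.5363

Answer: Price = 0.5363


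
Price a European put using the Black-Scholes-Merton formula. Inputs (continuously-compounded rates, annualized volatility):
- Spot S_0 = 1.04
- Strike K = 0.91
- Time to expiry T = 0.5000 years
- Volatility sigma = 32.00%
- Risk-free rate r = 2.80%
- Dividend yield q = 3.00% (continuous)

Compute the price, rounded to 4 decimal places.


d1 = (ln(S/K) + (r - q + 0.5*sigma^2) * T) / (sigma * sqrt(T)) = 0.69884863
d2 = d1 - sigma * sqrt(T) = 0.47257446
exp(-rT) = 0.98609754; exp(-qT) = 0.98511194
P = K * exp(-rT) * N(-d2) - S_0 * exp(-qT) * N(-d1)
N(-d1) = 0.24232332; N(-d2) = 0.31825841
P = 0.9100 * 0.98609754 * 0.31825841 - 1.0400 * 0.98511194 * 0.24232332 = 0.0373

Answer: Price = 0.0373


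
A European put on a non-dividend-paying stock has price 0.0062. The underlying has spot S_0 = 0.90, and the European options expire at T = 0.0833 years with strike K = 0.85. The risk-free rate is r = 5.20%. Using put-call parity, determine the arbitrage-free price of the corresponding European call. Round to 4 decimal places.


Answer: Call price = 0.0599

Derivation:
Put-call parity: C - P = S_0 * exp(-qT) - K * exp(-rT).
S_0 * exp(-qT) = 0.9000 * 1.00000000 = 0.90000000
K * exp(-rT) = 0.8500 * 0.99567777 = 0.84632610
C = P + S*exp(-qT) - K*exp(-rT)
C = 0.0062 + 0.90000000 - 0.84632610 = 0.0599


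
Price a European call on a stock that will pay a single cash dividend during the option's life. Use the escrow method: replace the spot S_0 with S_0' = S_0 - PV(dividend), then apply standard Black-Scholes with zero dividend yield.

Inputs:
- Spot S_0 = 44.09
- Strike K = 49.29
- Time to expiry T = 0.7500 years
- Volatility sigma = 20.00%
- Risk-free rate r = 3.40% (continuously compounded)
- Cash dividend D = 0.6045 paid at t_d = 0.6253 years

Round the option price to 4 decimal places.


PV(D) = D * exp(-r * t_d) = 0.6045 * 0.97896420 = 0.59178386
S_0' = S_0 - PV(D) = 44.0900 - 0.59178386 = 43.49821614
d1 = (ln(S_0'/K) + (r + sigma^2/2)*T) / (sigma*sqrt(T)) = -0.48786844
d2 = d1 - sigma*sqrt(T) = -0.66107352
exp(-rT) = 0.97482238
N(d1) = 0.31282152; N(d2) = 0.25428258
C = S_0' * N(d1) - K * exp(-rT) * N(d2) = 43.49821614 * 0.31282152 - 49.2900 * 0.97482238 * 0.25428258 = 1.3892

Answer: Price = 1.3892


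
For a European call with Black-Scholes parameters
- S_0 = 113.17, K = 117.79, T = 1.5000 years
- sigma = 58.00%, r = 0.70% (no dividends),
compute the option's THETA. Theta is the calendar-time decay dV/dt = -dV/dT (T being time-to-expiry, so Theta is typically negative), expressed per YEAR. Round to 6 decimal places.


Answer: Theta = -10.459474

Derivation:
d1 = 0.3136300412; d2 = -0.3967219842
phi(d1) = 0.3797962195; exp(-qT) = 1.0000000000; exp(-rT) = 0.9895549326
Theta = -S*exp(-qT)*phi(d1)*sigma/(2*sqrt(T)) - r*K*exp(-rT)*N(d2) + q*S*exp(-qT)*N(d1)
N(d1) = 0.6230989798; N(d2) = 0.3457862434; sqrt(T) = 1.2247448714
Term 1 = -113.1700 * 1.0000000000 * 0.3797962195 * 0.5800 / (2 * 1.2247448714) = -10.1773408958
Term 2 = -0.0070 * 117.7900 * 0.9895549326 * 0.3457862434 = -0.2821331263
Term 3 = 0 (no dividend yield, q = 0)
Theta = -10.1773408958 + (-0.2821331263) + (0.0000000000) = -10.459474


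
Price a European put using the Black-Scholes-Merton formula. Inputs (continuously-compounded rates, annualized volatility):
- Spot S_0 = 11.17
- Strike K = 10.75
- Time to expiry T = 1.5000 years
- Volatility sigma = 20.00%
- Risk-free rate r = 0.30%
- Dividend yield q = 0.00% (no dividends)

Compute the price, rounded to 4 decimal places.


Answer: Price = 0.8480

Derivation:
d1 = (ln(S/K) + (r - q + 0.5*sigma^2) * T) / (sigma * sqrt(T)) = 0.29731032
d2 = d1 - sigma * sqrt(T) = 0.05236135
exp(-rT) = 0.99551011; exp(-qT) = 1.00000000
P = K * exp(-rT) * N(-d2) - S_0 * exp(-qT) * N(-d1)
N(-d1) = 0.38311480; N(-d2) = 0.47912039
P = 10.7500 * 0.99551011 * 0.47912039 - 11.1700 * 1.00000000 * 0.38311480 = 0.8480


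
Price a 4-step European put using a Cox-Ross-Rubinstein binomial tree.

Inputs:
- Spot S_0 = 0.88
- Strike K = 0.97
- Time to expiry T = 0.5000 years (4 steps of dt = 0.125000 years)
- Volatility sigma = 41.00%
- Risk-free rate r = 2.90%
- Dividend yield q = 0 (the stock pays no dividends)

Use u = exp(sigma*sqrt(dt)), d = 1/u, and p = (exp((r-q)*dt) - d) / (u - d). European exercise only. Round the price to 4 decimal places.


Answer: Price = V(0,0) = 0.1525

Derivation:
dt = T/N = 0.125000
u = exp(sigma*sqrt(dt)) = 1.155990; d = 1/u = 0.865060
p = (exp((r-q)*dt) - d) / (u - d) = 0.476307
Discount per step: exp(-r*dt) = 0.996382
Stock lattice S(k, i) with i counting down-moves:
  k=0: S(0,0) = 0.8800
  k=1: S(1,0) = 1.0173; S(1,1) = 0.7613
  k=2: S(2,0) = 1.1760; S(2,1) = 0.8800; S(2,2) = 0.6585
  k=3: S(3,0) = 1.3594; S(3,1) = 1.0173; S(3,2) = 0.7613; S(3,3) = 0.5697
  k=4: S(4,0) = 1.5714; S(4,1) = 1.1760; S(4,2) = 0.8800; S(4,3) = 0.6585; S(4,4) = 0.4928
Terminal payoffs V(N, i) = max(K - S_T, 0):
  V(4,0) = 0.000000; V(4,1) = 0.000000; V(4,2) = 0.090000; V(4,3) = 0.311471; V(4,4) = 0.477204
Backward induction: V(k, i) = exp(-r*dt) * [p * V(k+1, i) + (1-p) * V(k+1, i+1)].
  V(3,0) = exp(-r*dt) * [p*0.000000 + (1-p)*0.000000] = 0.000000
  V(3,1) = exp(-r*dt) * [p*0.000000 + (1-p)*0.090000] = 0.046962
  V(3,2) = exp(-r*dt) * [p*0.090000 + (1-p)*0.311471] = 0.205238
  V(3,3) = exp(-r*dt) * [p*0.311471 + (1-p)*0.477204] = 0.396824
  V(2,0) = exp(-r*dt) * [p*0.000000 + (1-p)*0.046962] = 0.024505
  V(2,1) = exp(-r*dt) * [p*0.046962 + (1-p)*0.205238] = 0.129380
  V(2,2) = exp(-r*dt) * [p*0.205238 + (1-p)*0.396824] = 0.304464
  V(1,0) = exp(-r*dt) * [p*0.024505 + (1-p)*0.129380] = 0.079140
  V(1,1) = exp(-r*dt) * [p*0.129380 + (1-p)*0.304464] = 0.220270
  V(0,0) = exp(-r*dt) * [p*0.079140 + (1-p)*0.220270] = 0.152495


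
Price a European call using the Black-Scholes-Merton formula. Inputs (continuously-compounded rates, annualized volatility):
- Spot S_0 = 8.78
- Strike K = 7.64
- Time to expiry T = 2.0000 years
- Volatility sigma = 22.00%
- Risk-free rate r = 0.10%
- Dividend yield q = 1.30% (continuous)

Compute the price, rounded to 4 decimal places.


Answer: Price = 1.5320

Derivation:
d1 = (ln(S/K) + (r - q + 0.5*sigma^2) * T) / (sigma * sqrt(T)) = 0.52544078
d2 = d1 - sigma * sqrt(T) = 0.21431379
exp(-rT) = 0.99800200; exp(-qT) = 0.97433509
C = S_0 * exp(-qT) * N(d1) - K * exp(-rT) * N(d2)
N(d1) = 0.70036159; N(d2) = 0.58484882
C = 8.7800 * 0.97433509 * 0.70036159 - 7.6400 * 0.99800200 * 0.58484882 = 1.5320


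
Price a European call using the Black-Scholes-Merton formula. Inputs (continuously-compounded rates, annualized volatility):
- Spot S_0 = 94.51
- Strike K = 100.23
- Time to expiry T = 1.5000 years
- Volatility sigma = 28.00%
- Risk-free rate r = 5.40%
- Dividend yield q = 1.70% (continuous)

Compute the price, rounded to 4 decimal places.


d1 = (ln(S/K) + (r - q + 0.5*sigma^2) * T) / (sigma * sqrt(T)) = 0.16195240
d2 = d1 - sigma * sqrt(T) = -0.18097616
exp(-rT) = 0.92219369; exp(-qT) = 0.97482238
C = S_0 * exp(-qT) * N(d1) - K * exp(-rT) * N(d2)
N(d1) = 0.56432833; N(d2) = 0.42819314
C = 94.5100 * 0.97482238 * 0.56432833 - 100.2300 * 0.92219369 * 0.42819314 = 12.4133

Answer: Price = 12.4133


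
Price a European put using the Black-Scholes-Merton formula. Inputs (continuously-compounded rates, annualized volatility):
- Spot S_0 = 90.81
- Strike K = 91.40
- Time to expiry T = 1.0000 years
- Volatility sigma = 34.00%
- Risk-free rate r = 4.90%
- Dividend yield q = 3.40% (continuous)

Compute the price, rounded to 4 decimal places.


d1 = (ln(S/K) + (r - q + 0.5*sigma^2) * T) / (sigma * sqrt(T)) = 0.19507039
d2 = d1 - sigma * sqrt(T) = -0.14492961
exp(-rT) = 0.95218113; exp(-qT) = 0.96657150
P = K * exp(-rT) * N(-d2) - S_0 * exp(-qT) * N(-d1)
N(-d1) = 0.42266892; N(-d2) = 0.55761678
P = 91.4000 * 0.95218113 * 0.55761678 - 90.8100 * 0.96657150 * 0.42266892 = 11.4295

Answer: Price = 11.4295


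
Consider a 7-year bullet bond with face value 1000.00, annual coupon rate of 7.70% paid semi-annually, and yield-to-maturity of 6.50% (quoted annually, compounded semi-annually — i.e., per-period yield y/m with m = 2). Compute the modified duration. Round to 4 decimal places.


Answer: Modified duration = 5.4173

Derivation:
Coupon per period c = face * coupon_rate / m = 38.500000
Periods per year m = 2; per-period yield y/m = 0.032500
Number of cashflows N = 14
Cashflows (t years, CF_t, discount factor 1/(1+y/m)^(m*t), PV):
  t = 0.5000: CF_t = 38.500000, DF = 0.968523, PV = 37.288136
  t = 1.0000: CF_t = 38.500000, DF = 0.938037, PV = 36.114417
  t = 1.5000: CF_t = 38.500000, DF = 0.908510, PV = 34.977644
  t = 2.0000: CF_t = 38.500000, DF = 0.879913, PV = 33.876652
  t = 2.5000: CF_t = 38.500000, DF = 0.852216, PV = 32.810317
  t = 3.0000: CF_t = 38.500000, DF = 0.825391, PV = 31.777547
  t = 3.5000: CF_t = 38.500000, DF = 0.799410, PV = 30.777285
  t = 4.0000: CF_t = 38.500000, DF = 0.774247, PV = 29.808509
  t = 4.5000: CF_t = 38.500000, DF = 0.749876, PV = 28.870226
  t = 5.0000: CF_t = 38.500000, DF = 0.726272, PV = 27.961478
  t = 5.5000: CF_t = 38.500000, DF = 0.703411, PV = 27.081335
  t = 6.0000: CF_t = 38.500000, DF = 0.681270, PV = 26.228896
  t = 6.5000: CF_t = 38.500000, DF = 0.659826, PV = 25.403289
  t = 7.0000: CF_t = 1038.500000, DF = 0.639056, PV = 663.660021
Price P = sum_t PV_t = 1066.635751
First compute Macaulay numerator sum_t t * PV_t:
  t * PV_t at t = 0.5000: 18.644068
  t * PV_t at t = 1.0000: 36.114417
  t * PV_t at t = 1.5000: 52.466465
  t * PV_t at t = 2.0000: 67.753305
  t * PV_t at t = 2.5000: 82.025793
  t * PV_t at t = 3.0000: 95.332641
  t * PV_t at t = 3.5000: 107.720498
  t * PV_t at t = 4.0000: 119.234034
  t * PV_t at t = 4.5000: 129.916018
  t * PV_t at t = 5.0000: 139.807391
  t * PV_t at t = 5.5000: 148.947341
  t * PV_t at t = 6.0000: 157.373374
  t * PV_t at t = 6.5000: 165.121377
  t * PV_t at t = 7.0000: 4645.620145
Macaulay duration D = 5966.076866 / 1066.635751 = 5.593359
Modified duration = D / (1 + y/m) = 5.593359 / (1 + 0.032500) = 5.417297


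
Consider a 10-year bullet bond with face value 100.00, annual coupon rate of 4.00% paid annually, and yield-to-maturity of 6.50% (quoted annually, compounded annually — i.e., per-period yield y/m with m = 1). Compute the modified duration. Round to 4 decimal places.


Coupon per period c = face * coupon_rate / m = 4.000000
Periods per year m = 1; per-period yield y/m = 0.065000
Number of cashflows N = 10
Cashflows (t years, CF_t, discount factor 1/(1+y/m)^(m*t), PV):
  t = 1.0000: CF_t = 4.000000, DF = 0.938967, PV = 3.755869
  t = 2.0000: CF_t = 4.000000, DF = 0.881659, PV = 3.526637
  t = 3.0000: CF_t = 4.000000, DF = 0.827849, PV = 3.311396
  t = 4.0000: CF_t = 4.000000, DF = 0.777323, PV = 3.109292
  t = 5.0000: CF_t = 4.000000, DF = 0.729881, PV = 2.919523
  t = 6.0000: CF_t = 4.000000, DF = 0.685334, PV = 2.741336
  t = 7.0000: CF_t = 4.000000, DF = 0.643506, PV = 2.574025
  t = 8.0000: CF_t = 4.000000, DF = 0.604231, PV = 2.416925
  t = 9.0000: CF_t = 4.000000, DF = 0.567353, PV = 2.269413
  t = 10.0000: CF_t = 104.000000, DF = 0.532726, PV = 55.403508
Price P = sum_t PV_t = 82.027924
First compute Macaulay numerator sum_t t * PV_t:
  t * PV_t at t = 1.0000: 3.755869
  t * PV_t at t = 2.0000: 7.053274
  t * PV_t at t = 3.0000: 9.934189
  t * PV_t at t = 4.0000: 12.437169
  t * PV_t at t = 5.0000: 14.597617
  t * PV_t at t = 6.0000: 16.448019
  t * PV_t at t = 7.0000: 18.018174
  t * PV_t at t = 8.0000: 19.335398
  t * PV_t at t = 9.0000: 20.424716
  t * PV_t at t = 10.0000: 554.035077
Macaulay duration D = 676.039502 / 82.027924 = 8.241578
Modified duration = D / (1 + y/m) = 8.241578 / (1 + 0.065000) = 7.738570

Answer: Modified duration = 7.7386


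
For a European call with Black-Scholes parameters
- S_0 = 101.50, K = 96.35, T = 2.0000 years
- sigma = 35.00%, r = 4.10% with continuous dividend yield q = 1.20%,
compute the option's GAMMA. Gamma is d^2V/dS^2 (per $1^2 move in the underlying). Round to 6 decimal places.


Answer: Gamma = 0.006942

Derivation:
d1 = 0.4698651903; d2 = -0.0251095565
phi(d1) = 0.3572479567; exp(-qT) = 0.9762857098; exp(-rT) = 0.9212719587
Gamma = exp(-qT) * phi(d1) / (S * sigma * sqrt(T)) = 0.9762857098 * 0.3572479567 / (101.5000 * 0.3500 * 1.4142135624) = 0.006942


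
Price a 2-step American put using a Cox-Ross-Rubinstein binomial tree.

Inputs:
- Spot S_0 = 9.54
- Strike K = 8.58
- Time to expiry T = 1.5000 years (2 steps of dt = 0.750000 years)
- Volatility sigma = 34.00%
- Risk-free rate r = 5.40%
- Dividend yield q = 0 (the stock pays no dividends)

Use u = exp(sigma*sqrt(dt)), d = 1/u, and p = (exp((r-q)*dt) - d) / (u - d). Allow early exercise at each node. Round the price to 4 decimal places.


Answer: Price = V(0,0) = 0.7694

Derivation:
dt = T/N = 0.750000
u = exp(sigma*sqrt(dt)) = 1.342386; d = 1/u = 0.744942
p = (exp((r-q)*dt) - d) / (u - d) = 0.496095
Discount per step: exp(-r*dt) = 0.960309
Stock lattice S(k, i) with i counting down-moves:
  k=0: S(0,0) = 9.5400
  k=1: S(1,0) = 12.8064; S(1,1) = 7.1067
  k=2: S(2,0) = 17.1911; S(2,1) = 9.5400; S(2,2) = 5.2941
Terminal payoffs V(N, i) = max(K - S_T, 0):
  V(2,0) = 0.000000; V(2,1) = 0.000000; V(2,2) = 3.285883
Backward induction: V(k, i) = exp(-r*dt) * [p * V(k+1, i) + (1-p) * V(k+1, i+1)]; then take max(V_cont, immediate exercise) for American.
  V(1,0) = exp(-r*dt) * [p*0.000000 + (1-p)*0.000000] = 0.000000; exercise = 0.000000; V(1,0) = max -> 0.000000
  V(1,1) = exp(-r*dt) * [p*0.000000 + (1-p)*3.285883] = 1.590053; exercise = 1.473251; V(1,1) = max -> 1.590053
  V(0,0) = exp(-r*dt) * [p*0.000000 + (1-p)*1.590053] = 0.769433; exercise = 0.000000; V(0,0) = max -> 0.769433


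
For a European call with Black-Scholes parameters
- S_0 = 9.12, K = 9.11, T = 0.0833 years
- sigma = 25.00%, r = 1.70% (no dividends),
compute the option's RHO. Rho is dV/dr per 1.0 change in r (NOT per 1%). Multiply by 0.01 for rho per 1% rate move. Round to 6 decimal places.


Answer: Rho = 0.378518

Derivation:
d1 = 0.0709079622; d2 = -0.0012463862
phi(d1) = 0.3979406113; exp(-qT) = 1.0000000000; exp(-rT) = 0.9985849022
N(d2) = 0.4995027640
Rho = K*T*exp(-rT)*N(d2) = 9.1100 * 0.0833 * 0.9985849022 * 0.4995027640 = 0.378518


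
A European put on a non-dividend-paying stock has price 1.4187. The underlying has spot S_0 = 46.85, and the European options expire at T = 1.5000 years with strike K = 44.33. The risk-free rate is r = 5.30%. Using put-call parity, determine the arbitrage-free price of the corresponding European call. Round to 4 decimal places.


Answer: Call price = 7.3265

Derivation:
Put-call parity: C - P = S_0 * exp(-qT) - K * exp(-rT).
S_0 * exp(-qT) = 46.8500 * 1.00000000 = 46.85000000
K * exp(-rT) = 44.3300 * 0.92357802 = 40.94221363
C = P + S*exp(-qT) - K*exp(-rT)
C = 1.4187 + 46.85000000 - 40.94221363 = 7.3265


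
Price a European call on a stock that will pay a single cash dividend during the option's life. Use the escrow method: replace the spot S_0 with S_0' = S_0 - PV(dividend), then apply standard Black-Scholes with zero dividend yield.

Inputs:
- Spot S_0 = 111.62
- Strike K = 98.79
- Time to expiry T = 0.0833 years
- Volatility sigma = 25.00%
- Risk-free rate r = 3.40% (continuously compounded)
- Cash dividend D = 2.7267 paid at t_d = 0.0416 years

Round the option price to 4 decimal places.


Answer: Price = 10.6670

Derivation:
PV(D) = D * exp(-r * t_d) = 2.7267 * 0.99858660 = 2.72284608
S_0' = S_0 - PV(D) = 111.6200 - 2.72284608 = 108.89715392
d1 = (ln(S_0'/K) + (r + sigma^2/2)*T) / (sigma*sqrt(T)) = 1.42531721
d2 = d1 - sigma*sqrt(T) = 1.35316286
exp(-rT) = 0.99717181
N(d1) = 0.92296724; N(d2) = 0.91199820
C = S_0' * N(d1) - K * exp(-rT) * N(d2) = 108.89715392 * 0.92296724 - 98.7900 * 0.99717181 * 0.91199820 = 10.6670


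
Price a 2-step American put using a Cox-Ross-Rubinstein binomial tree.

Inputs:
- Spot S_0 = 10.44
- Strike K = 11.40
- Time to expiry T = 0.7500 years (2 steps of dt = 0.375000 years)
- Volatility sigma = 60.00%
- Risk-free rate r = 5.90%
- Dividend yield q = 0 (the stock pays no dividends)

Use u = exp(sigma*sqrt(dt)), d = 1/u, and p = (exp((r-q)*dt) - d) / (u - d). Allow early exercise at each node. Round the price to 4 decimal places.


Answer: Price = V(0,0) = 2.5147

Derivation:
dt = T/N = 0.375000
u = exp(sigma*sqrt(dt)) = 1.444009; d = 1/u = 0.692516
p = (exp((r-q)*dt) - d) / (u - d) = 0.438933
Discount per step: exp(-r*dt) = 0.978118
Stock lattice S(k, i) with i counting down-moves:
  k=0: S(0,0) = 10.4400
  k=1: S(1,0) = 15.0755; S(1,1) = 7.2299
  k=2: S(2,0) = 21.7691; S(2,1) = 10.4400; S(2,2) = 5.0068
Terminal payoffs V(N, i) = max(K - S_T, 0):
  V(2,0) = 0.000000; V(2,1) = 0.960000; V(2,2) = 6.393197
Backward induction: V(k, i) = exp(-r*dt) * [p * V(k+1, i) + (1-p) * V(k+1, i+1)]; then take max(V_cont, immediate exercise) for American.
  V(1,0) = exp(-r*dt) * [p*0.000000 + (1-p)*0.960000] = 0.526838; exercise = 0.000000; V(1,0) = max -> 0.526838
  V(1,1) = exp(-r*dt) * [p*0.960000 + (1-p)*6.393197] = 3.920674; exercise = 4.170130; V(1,1) = max -> 4.170130
  V(0,0) = exp(-r*dt) * [p*0.526838 + (1-p)*4.170130] = 2.514710; exercise = 0.960000; V(0,0) = max -> 2.514710


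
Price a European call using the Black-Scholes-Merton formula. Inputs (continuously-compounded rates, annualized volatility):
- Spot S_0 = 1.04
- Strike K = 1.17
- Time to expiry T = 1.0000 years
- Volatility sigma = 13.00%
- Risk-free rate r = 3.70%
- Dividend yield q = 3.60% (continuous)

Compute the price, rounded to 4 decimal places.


Answer: Price = 0.0139

Derivation:
d1 = (ln(S/K) + (r - q + 0.5*sigma^2) * T) / (sigma * sqrt(T)) = -0.83333104
d2 = d1 - sigma * sqrt(T) = -0.96333104
exp(-rT) = 0.96367614; exp(-qT) = 0.96464029
C = S_0 * exp(-qT) * N(d1) - K * exp(-rT) * N(d2)
N(d1) = 0.20232903; N(d2) = 0.16769071
C = 1.0400 * 0.96464029 * 0.20232903 - 1.1700 * 0.96367614 * 0.16769071 = 0.0139


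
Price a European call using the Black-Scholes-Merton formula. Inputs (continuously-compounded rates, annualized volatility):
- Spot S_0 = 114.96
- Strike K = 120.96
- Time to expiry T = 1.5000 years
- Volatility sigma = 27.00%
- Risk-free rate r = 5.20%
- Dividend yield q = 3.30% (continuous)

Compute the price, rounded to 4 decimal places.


d1 = (ln(S/K) + (r - q + 0.5*sigma^2) * T) / (sigma * sqrt(T)) = 0.09767516
d2 = d1 - sigma * sqrt(T) = -0.23300596
exp(-rT) = 0.92496443; exp(-qT) = 0.95170516
C = S_0 * exp(-qT) * N(d1) - K * exp(-rT) * N(d2)
N(d1) = 0.53890488; N(d2) = 0.40787839
C = 114.9600 * 0.95170516 * 0.53890488 - 120.9600 * 0.92496443 * 0.40787839 = 13.3256

Answer: Price = 13.3256


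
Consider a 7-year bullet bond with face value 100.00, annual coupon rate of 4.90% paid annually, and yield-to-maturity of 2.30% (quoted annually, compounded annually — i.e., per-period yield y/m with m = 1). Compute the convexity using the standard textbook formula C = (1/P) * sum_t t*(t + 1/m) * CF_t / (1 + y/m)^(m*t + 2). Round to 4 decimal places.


Answer: Convexity = 45.0820

Derivation:
Coupon per period c = face * coupon_rate / m = 4.900000
Periods per year m = 1; per-period yield y/m = 0.023000
Number of cashflows N = 7
Cashflows (t years, CF_t, discount factor 1/(1+y/m)^(m*t), PV):
  t = 1.0000: CF_t = 4.900000, DF = 0.977517, PV = 4.789834
  t = 2.0000: CF_t = 4.900000, DF = 0.955540, PV = 4.682144
  t = 3.0000: CF_t = 4.900000, DF = 0.934056, PV = 4.576876
  t = 4.0000: CF_t = 4.900000, DF = 0.913056, PV = 4.473975
  t = 5.0000: CF_t = 4.900000, DF = 0.892528, PV = 4.373387
  t = 6.0000: CF_t = 4.900000, DF = 0.872461, PV = 4.275061
  t = 7.0000: CF_t = 104.900000, DF = 0.852846, PV = 89.463535
Price P = sum_t PV_t = 116.634812
Convexity numerator sum_t t*(t + 1/m) * CF_t / (1+y/m)^(m*t + 2):
  t = 1.0000: term = 9.153753
  t = 2.0000: term = 26.843850
  t = 3.0000: term = 52.480644
  t = 4.0000: term = 85.501212
  t = 5.0000: term = 125.368347
  t = 6.0000: term = 171.569585
  t = 7.0000: term = 4787.213668
Convexity = (1/P) * sum = 5258.131058 / 116.634812 = 45.082004


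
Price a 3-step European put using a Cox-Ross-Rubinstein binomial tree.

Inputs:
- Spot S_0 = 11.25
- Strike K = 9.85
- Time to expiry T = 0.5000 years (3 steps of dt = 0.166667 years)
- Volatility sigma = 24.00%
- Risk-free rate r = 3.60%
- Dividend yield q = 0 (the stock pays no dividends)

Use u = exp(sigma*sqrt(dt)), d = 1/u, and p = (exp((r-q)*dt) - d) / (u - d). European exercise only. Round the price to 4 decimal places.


dt = T/N = 0.166667
u = exp(sigma*sqrt(dt)) = 1.102940; d = 1/u = 0.906667
p = (exp((r-q)*dt) - d) / (u - d) = 0.506186
Discount per step: exp(-r*dt) = 0.994018
Stock lattice S(k, i) with i counting down-moves:
  k=0: S(0,0) = 11.2500
  k=1: S(1,0) = 12.4081; S(1,1) = 10.2000
  k=2: S(2,0) = 13.6854; S(2,1) = 11.2500; S(2,2) = 9.2480
  k=3: S(3,0) = 15.0941; S(3,1) = 12.4081; S(3,2) = 10.2000; S(3,3) = 8.3849
Terminal payoffs V(N, i) = max(K - S_T, 0):
  V(3,0) = 0.000000; V(3,1) = 0.000000; V(3,2) = 0.000000; V(3,3) = 1.465126
Backward induction: V(k, i) = exp(-r*dt) * [p * V(k+1, i) + (1-p) * V(k+1, i+1)].
  V(2,0) = exp(-r*dt) * [p*0.000000 + (1-p)*0.000000] = 0.000000
  V(2,1) = exp(-r*dt) * [p*0.000000 + (1-p)*0.000000] = 0.000000
  V(2,2) = exp(-r*dt) * [p*0.000000 + (1-p)*1.465126] = 0.719171
  V(1,0) = exp(-r*dt) * [p*0.000000 + (1-p)*0.000000] = 0.000000
  V(1,1) = exp(-r*dt) * [p*0.000000 + (1-p)*0.719171] = 0.353012
  V(0,0) = exp(-r*dt) * [p*0.000000 + (1-p)*0.353012] = 0.173280

Answer: Price = V(0,0) = 0.1733


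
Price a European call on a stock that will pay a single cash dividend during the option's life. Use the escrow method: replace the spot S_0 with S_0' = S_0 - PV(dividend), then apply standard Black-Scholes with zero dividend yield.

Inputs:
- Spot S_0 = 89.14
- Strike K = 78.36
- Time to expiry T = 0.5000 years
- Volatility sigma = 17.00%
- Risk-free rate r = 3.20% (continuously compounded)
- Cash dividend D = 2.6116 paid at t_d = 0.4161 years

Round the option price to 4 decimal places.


PV(D) = D * exp(-r * t_d) = 2.6116 * 0.98677306 = 2.57705651
S_0' = S_0 - PV(D) = 89.1400 - 2.57705651 = 86.56294349
d1 = (ln(S_0'/K) + (r + sigma^2/2)*T) / (sigma*sqrt(T)) = 1.02142179
d2 = d1 - sigma*sqrt(T) = 0.90121364
exp(-rT) = 0.98412732
N(d1) = 0.84647268; N(d2) = 0.81626263
C = S_0' * N(d1) - K * exp(-rT) * N(d2) = 86.56294349 * 0.84647268 - 78.3600 * 0.98412732 * 0.81626263 = 10.3261

Answer: Price = 10.3261


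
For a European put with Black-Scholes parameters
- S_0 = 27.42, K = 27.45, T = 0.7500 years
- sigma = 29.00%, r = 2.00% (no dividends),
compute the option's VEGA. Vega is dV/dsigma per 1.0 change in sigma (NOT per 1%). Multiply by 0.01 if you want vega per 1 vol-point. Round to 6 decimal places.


Answer: Vega = 9.319626

Derivation:
d1 = 0.1809455807; d2 = -0.0702017864
phi(d1) = 0.3924645027; exp(-qT) = 1.0000000000; exp(-rT) = 0.9851119396
Vega = S * exp(-qT) * phi(d1) * sqrt(T) = 27.4200 * 1.0000000000 * 0.3924645027 * 0.8660254038 = 9.319626


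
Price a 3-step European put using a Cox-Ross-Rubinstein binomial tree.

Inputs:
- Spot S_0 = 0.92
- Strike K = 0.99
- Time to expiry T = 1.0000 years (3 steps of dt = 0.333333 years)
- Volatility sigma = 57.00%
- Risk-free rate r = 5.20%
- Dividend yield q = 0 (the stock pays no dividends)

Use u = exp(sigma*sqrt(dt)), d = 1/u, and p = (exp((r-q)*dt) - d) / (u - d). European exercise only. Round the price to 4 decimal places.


Answer: Price = V(0,0) = 0.2334

Derivation:
dt = T/N = 0.333333
u = exp(sigma*sqrt(dt)) = 1.389702; d = 1/u = 0.719579
p = (exp((r-q)*dt) - d) / (u - d) = 0.444553
Discount per step: exp(-r*dt) = 0.982816
Stock lattice S(k, i) with i counting down-moves:
  k=0: S(0,0) = 0.9200
  k=1: S(1,0) = 1.2785; S(1,1) = 0.6620
  k=2: S(2,0) = 1.7768; S(2,1) = 0.9200; S(2,2) = 0.4764
  k=3: S(3,0) = 2.4692; S(3,1) = 1.2785; S(3,2) = 0.6620; S(3,3) = 0.3428
Terminal payoffs V(N, i) = max(K - S_T, 0):
  V(3,0) = 0.000000; V(3,1) = 0.000000; V(3,2) = 0.327988; V(3,3) = 0.647215
Backward induction: V(k, i) = exp(-r*dt) * [p * V(k+1, i) + (1-p) * V(k+1, i+1)].
  V(2,0) = exp(-r*dt) * [p*0.000000 + (1-p)*0.000000] = 0.000000
  V(2,1) = exp(-r*dt) * [p*0.000000 + (1-p)*0.327988] = 0.179049
  V(2,2) = exp(-r*dt) * [p*0.327988 + (1-p)*0.647215] = 0.496618
  V(1,0) = exp(-r*dt) * [p*0.000000 + (1-p)*0.179049] = 0.097743
  V(1,1) = exp(-r*dt) * [p*0.179049 + (1-p)*0.496618] = 0.349334
  V(0,0) = exp(-r*dt) * [p*0.097743 + (1-p)*0.349334] = 0.233407


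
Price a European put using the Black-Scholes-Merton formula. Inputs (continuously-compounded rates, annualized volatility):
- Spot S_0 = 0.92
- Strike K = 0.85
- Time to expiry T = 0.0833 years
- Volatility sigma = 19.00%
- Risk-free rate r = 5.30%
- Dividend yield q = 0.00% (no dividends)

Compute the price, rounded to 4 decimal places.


d1 = (ln(S/K) + (r - q + 0.5*sigma^2) * T) / (sigma * sqrt(T)) = 1.55105700
d2 = d1 - sigma * sqrt(T) = 1.49621970
exp(-rT) = 0.99559483; exp(-qT) = 1.00000000
P = K * exp(-rT) * N(-d2) - S_0 * exp(-qT) * N(-d1)
N(-d1) = 0.06044401; N(-d2) = 0.06729821
P = 0.8500 * 0.99559483 * 0.06729821 - 0.9200 * 1.00000000 * 0.06044401 = 0.0013

Answer: Price = 0.0013


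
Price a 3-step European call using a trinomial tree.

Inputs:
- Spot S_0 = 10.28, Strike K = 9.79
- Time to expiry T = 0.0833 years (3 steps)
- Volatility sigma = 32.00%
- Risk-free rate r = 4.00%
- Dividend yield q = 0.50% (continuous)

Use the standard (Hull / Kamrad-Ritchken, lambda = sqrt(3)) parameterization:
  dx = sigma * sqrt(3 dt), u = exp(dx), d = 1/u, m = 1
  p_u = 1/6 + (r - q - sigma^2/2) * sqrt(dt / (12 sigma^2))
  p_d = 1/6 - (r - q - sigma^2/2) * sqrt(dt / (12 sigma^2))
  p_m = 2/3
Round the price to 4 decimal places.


dt = T/N = 0.027767; dx = sigma*sqrt(3*dt) = 0.092358
u = exp(dx) = 1.096757; d = 1/u = 0.911779
p_u = 0.164231, p_m = 0.666667, p_d = 0.169102
Discount per step: exp(-r*dt) = 0.998890
Stock lattice S(k, j) with j the centered position index:
  k=0: S(0,+0) = 10.2800
  k=1: S(1,-1) = 9.3731; S(1,+0) = 10.2800; S(1,+1) = 11.2747
  k=2: S(2,-2) = 8.5462; S(2,-1) = 9.3731; S(2,+0) = 10.2800; S(2,+1) = 11.2747; S(2,+2) = 12.3656
  k=3: S(3,-3) = 7.7922; S(3,-2) = 8.5462; S(3,-1) = 9.3731; S(3,+0) = 10.2800; S(3,+1) = 11.2747; S(3,+2) = 12.3656; S(3,+3) = 13.5620
Terminal payoffs V(N, j) = max(S_T - K, 0):
  V(3,-3) = 0.000000; V(3,-2) = 0.000000; V(3,-1) = 0.000000; V(3,+0) = 0.490000; V(3,+1) = 1.484661; V(3,+2) = 2.575563; V(3,+3) = 3.772016
Backward induction: V(k, j) = exp(-r*dt) * [p_u * V(k+1, j+1) + p_m * V(k+1, j) + p_d * V(k+1, j-1)]
  V(2,-2) = exp(-r*dt) * [p_u*0.000000 + p_m*0.000000 + p_d*0.000000] = 0.000000
  V(2,-1) = exp(-r*dt) * [p_u*0.490000 + p_m*0.000000 + p_d*0.000000] = 0.080384
  V(2,+0) = exp(-r*dt) * [p_u*1.484661 + p_m*0.490000 + p_d*0.000000] = 0.569861
  V(2,+1) = exp(-r*dt) * [p_u*2.575563 + p_m*1.484661 + p_d*0.490000] = 1.493962
  V(2,+2) = exp(-r*dt) * [p_u*3.772016 + p_m*2.575563 + p_d*1.484661] = 2.584712
  V(1,-1) = exp(-r*dt) * [p_u*0.569861 + p_m*0.080384 + p_d*0.000000] = 0.147015
  V(1,+0) = exp(-r*dt) * [p_u*1.493962 + p_m*0.569861 + p_d*0.080384] = 0.638147
  V(1,+1) = exp(-r*dt) * [p_u*2.584712 + p_m*1.493962 + p_d*0.569861] = 1.515147
  V(0,+0) = exp(-r*dt) * [p_u*1.515147 + p_m*0.638147 + p_d*0.147015] = 0.698351

Answer: Price = V(0,0) = 0.6984


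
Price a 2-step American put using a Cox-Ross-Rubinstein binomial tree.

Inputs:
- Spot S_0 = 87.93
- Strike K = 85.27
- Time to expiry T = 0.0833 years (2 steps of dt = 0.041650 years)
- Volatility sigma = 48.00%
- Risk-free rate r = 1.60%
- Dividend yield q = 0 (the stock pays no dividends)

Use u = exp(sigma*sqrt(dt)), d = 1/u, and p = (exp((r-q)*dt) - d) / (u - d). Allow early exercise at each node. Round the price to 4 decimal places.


dt = T/N = 0.041650
u = exp(sigma*sqrt(dt)) = 1.102919; d = 1/u = 0.906685
p = (exp((r-q)*dt) - d) / (u - d) = 0.478927
Discount per step: exp(-r*dt) = 0.999334
Stock lattice S(k, i) with i counting down-moves:
  k=0: S(0,0) = 87.9300
  k=1: S(1,0) = 96.9796; S(1,1) = 79.7248
  k=2: S(2,0) = 106.9607; S(2,1) = 87.9300; S(2,2) = 72.2853
Terminal payoffs V(N, i) = max(K - S_T, 0):
  V(2,0) = 0.000000; V(2,1) = 0.000000; V(2,2) = 12.984680
Backward induction: V(k, i) = exp(-r*dt) * [p * V(k+1, i) + (1-p) * V(k+1, i+1)]; then take max(V_cont, immediate exercise) for American.
  V(1,0) = exp(-r*dt) * [p*0.000000 + (1-p)*0.000000] = 0.000000; exercise = 0.000000; V(1,0) = max -> 0.000000
  V(1,1) = exp(-r*dt) * [p*0.000000 + (1-p)*12.984680] = 6.761464; exercise = 5.545172; V(1,1) = max -> 6.761464
  V(0,0) = exp(-r*dt) * [p*0.000000 + (1-p)*6.761464] = 3.520871; exercise = 0.000000; V(0,0) = max -> 3.520871

Answer: Price = V(0,0) = 3.5209


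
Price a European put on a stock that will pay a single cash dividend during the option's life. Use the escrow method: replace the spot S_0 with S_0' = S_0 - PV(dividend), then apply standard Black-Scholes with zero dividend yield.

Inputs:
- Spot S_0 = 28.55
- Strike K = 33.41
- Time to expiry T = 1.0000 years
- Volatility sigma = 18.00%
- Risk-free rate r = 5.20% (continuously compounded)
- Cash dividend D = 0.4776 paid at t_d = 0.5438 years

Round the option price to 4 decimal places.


PV(D) = D * exp(-r * t_d) = 0.4776 * 0.97211847 = 0.46428378
S_0' = S_0 - PV(D) = 28.5500 - 0.46428378 = 28.08571622
d1 = (ln(S_0'/K) + (r + sigma^2/2)*T) / (sigma*sqrt(T)) = -0.58552294
d2 = d1 - sigma*sqrt(T) = -0.76552294
exp(-rT) = 0.94932887
N(-d1) = 0.72090193; N(-d2) = 0.77801989
P = K * exp(-rT) * N(-d2) - S_0' * N(-d1) = 33.4100 * 0.94932887 * 0.77801989 - 28.08571622 * 0.72090193 = 4.4295

Answer: Price = 4.4295


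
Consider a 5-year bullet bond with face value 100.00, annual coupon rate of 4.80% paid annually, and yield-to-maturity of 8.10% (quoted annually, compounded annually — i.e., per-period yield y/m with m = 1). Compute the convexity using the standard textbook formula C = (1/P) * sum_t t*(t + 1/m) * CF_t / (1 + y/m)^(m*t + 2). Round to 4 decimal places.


Answer: Convexity = 22.4562

Derivation:
Coupon per period c = face * coupon_rate / m = 4.800000
Periods per year m = 1; per-period yield y/m = 0.081000
Number of cashflows N = 5
Cashflows (t years, CF_t, discount factor 1/(1+y/m)^(m*t), PV):
  t = 1.0000: CF_t = 4.800000, DF = 0.925069, PV = 4.440333
  t = 2.0000: CF_t = 4.800000, DF = 0.855753, PV = 4.107616
  t = 3.0000: CF_t = 4.800000, DF = 0.791631, PV = 3.799830
  t = 4.0000: CF_t = 4.800000, DF = 0.732314, PV = 3.515106
  t = 5.0000: CF_t = 104.800000, DF = 0.677441, PV = 70.995825
Price P = sum_t PV_t = 86.858711
Convexity numerator sum_t t*(t + 1/m) * CF_t / (1+y/m)^(m*t + 2):
  t = 1.0000: term = 7.599660
  t = 2.0000: term = 21.090638
  t = 3.0000: term = 39.020606
  t = 4.0000: term = 60.161280
  t = 5.0000: term = 1822.647481
Convexity = (1/P) * sum = 1950.519665 / 86.858711 = 22.456236


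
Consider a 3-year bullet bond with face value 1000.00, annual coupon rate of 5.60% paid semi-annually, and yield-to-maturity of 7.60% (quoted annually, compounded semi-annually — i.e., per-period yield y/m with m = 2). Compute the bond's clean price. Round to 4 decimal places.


Coupon per period c = face * coupon_rate / m = 28.000000
Periods per year m = 2; per-period yield y/m = 0.038000
Number of cashflows N = 6
Cashflows (t years, CF_t, discount factor 1/(1+y/m)^(m*t), PV):
  t = 0.5000: CF_t = 28.000000, DF = 0.963391, PV = 26.974952
  t = 1.0000: CF_t = 28.000000, DF = 0.928122, PV = 25.987430
  t = 1.5000: CF_t = 28.000000, DF = 0.894145, PV = 25.036059
  t = 2.0000: CF_t = 28.000000, DF = 0.861411, PV = 24.119518
  t = 2.5000: CF_t = 28.000000, DF = 0.829876, PV = 23.236529
  t = 3.0000: CF_t = 1028.000000, DF = 0.799495, PV = 821.881100
Price P = sum_t PV_t = 947.235588

Answer: Price = 947.2356


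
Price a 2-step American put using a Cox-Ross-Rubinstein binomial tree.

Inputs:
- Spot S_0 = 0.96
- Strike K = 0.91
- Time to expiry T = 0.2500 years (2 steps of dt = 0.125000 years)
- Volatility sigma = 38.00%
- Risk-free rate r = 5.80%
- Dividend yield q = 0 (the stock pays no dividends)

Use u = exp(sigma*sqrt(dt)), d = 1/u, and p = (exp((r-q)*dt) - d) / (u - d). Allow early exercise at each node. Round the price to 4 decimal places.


Answer: Price = V(0,0) = 0.0446

Derivation:
dt = T/N = 0.125000
u = exp(sigma*sqrt(dt)) = 1.143793; d = 1/u = 0.874284
p = (exp((r-q)*dt) - d) / (u - d) = 0.493461
Discount per step: exp(-r*dt) = 0.992776
Stock lattice S(k, i) with i counting down-moves:
  k=0: S(0,0) = 0.9600
  k=1: S(1,0) = 1.0980; S(1,1) = 0.8393
  k=2: S(2,0) = 1.2559; S(2,1) = 0.9600; S(2,2) = 0.7338
Terminal payoffs V(N, i) = max(K - S_T, 0):
  V(2,0) = 0.000000; V(2,1) = 0.000000; V(2,2) = 0.176203
Backward induction: V(k, i) = exp(-r*dt) * [p * V(k+1, i) + (1-p) * V(k+1, i+1)]; then take max(V_cont, immediate exercise) for American.
  V(1,0) = exp(-r*dt) * [p*0.000000 + (1-p)*0.000000] = 0.000000; exercise = 0.000000; V(1,0) = max -> 0.000000
  V(1,1) = exp(-r*dt) * [p*0.000000 + (1-p)*0.176203] = 0.088609; exercise = 0.070688; V(1,1) = max -> 0.088609
  V(0,0) = exp(-r*dt) * [p*0.000000 + (1-p)*0.088609] = 0.044560; exercise = 0.000000; V(0,0) = max -> 0.044560


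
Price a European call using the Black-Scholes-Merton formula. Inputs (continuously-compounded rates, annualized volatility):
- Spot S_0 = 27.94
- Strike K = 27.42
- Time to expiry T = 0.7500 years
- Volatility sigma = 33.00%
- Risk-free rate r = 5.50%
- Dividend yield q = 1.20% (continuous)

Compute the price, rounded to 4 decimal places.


d1 = (ln(S/K) + (r - q + 0.5*sigma^2) * T) / (sigma * sqrt(T)) = 0.32147626
d2 = d1 - sigma * sqrt(T) = 0.03568787
exp(-rT) = 0.95958920; exp(-qT) = 0.99104038
C = S_0 * exp(-qT) * N(d1) - K * exp(-rT) * N(d2)
N(d1) = 0.62607525; N(d2) = 0.51423438
C = 27.9400 * 0.99104038 * 0.62607525 - 27.4200 * 0.95958920 * 0.51423438 = 3.8053

Answer: Price = 3.8053


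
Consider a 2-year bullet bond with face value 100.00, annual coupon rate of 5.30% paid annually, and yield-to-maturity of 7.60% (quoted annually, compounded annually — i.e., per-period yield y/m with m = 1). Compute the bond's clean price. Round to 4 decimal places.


Answer: Price = 95.8759

Derivation:
Coupon per period c = face * coupon_rate / m = 5.300000
Periods per year m = 1; per-period yield y/m = 0.076000
Number of cashflows N = 2
Cashflows (t years, CF_t, discount factor 1/(1+y/m)^(m*t), PV):
  t = 1.0000: CF_t = 5.300000, DF = 0.929368, PV = 4.925651
  t = 2.0000: CF_t = 105.300000, DF = 0.863725, PV = 90.950236
Price P = sum_t PV_t = 95.875886
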